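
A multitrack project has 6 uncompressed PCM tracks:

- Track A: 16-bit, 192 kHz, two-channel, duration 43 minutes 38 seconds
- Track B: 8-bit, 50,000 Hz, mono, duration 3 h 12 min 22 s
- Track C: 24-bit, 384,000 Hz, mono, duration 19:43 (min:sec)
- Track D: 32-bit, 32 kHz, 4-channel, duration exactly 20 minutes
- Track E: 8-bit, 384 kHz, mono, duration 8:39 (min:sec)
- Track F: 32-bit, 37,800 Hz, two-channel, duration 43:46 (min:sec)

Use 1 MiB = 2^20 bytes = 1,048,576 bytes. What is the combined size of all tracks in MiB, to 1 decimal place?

5300.8 MiB

Track A: 43 minutes 38 seconds = 2,618 s; 192,000 × 2,618 × 2 × 2 = 2,010,624,000 bytes.
Track B: 3 h 12 min 22 s = 11,542 s; 50,000 × 11,542 × 1 × 1 = 577,100,000 bytes.
Track C: 19:43 (min:sec) = 1,183 s; 384,000 × 1,183 × 3 × 1 = 1,362,816,000 bytes.
Track D: exactly 20 minutes = 1,200 s; 32,000 × 1,200 × 4 × 4 = 614,400,000 bytes.
Track E: 8:39 (min:sec) = 519 s; 384,000 × 519 × 1 × 1 = 199,296,000 bytes.
Track F: 43:46 (min:sec) = 2,626 s; 37,800 × 2,626 × 4 × 2 = 794,102,400 bytes.
Total = 5,558,338,400 bytes = 5300.8 MiB.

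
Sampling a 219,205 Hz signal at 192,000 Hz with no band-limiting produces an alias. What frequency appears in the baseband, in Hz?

27,205 Hz

Nyquist = 192,000/2 = 96,000 Hz; 219,205 Hz exceeds it.
Alias = |219,205 − 1×192,000| = |219,205 − 192,000| = 27,205 Hz.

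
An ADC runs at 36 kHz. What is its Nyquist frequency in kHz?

18 kHz

Nyquist frequency = sample rate / 2 = 36,000 / 2 = 18 kHz.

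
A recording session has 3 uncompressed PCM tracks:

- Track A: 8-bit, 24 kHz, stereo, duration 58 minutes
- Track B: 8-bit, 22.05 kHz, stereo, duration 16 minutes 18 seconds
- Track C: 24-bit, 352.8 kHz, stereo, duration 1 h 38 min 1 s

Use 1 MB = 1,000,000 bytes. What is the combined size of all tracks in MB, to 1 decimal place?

12659.1 MB

Track A: 58 minutes = 3,480 s; 24,000 × 3,480 × 1 × 2 = 167,040,000 bytes.
Track B: 16 minutes 18 seconds = 978 s; 22,050 × 978 × 1 × 2 = 43,129,800 bytes.
Track C: 1 h 38 min 1 s = 5,881 s; 352,800 × 5,881 × 3 × 2 = 12,448,900,800 bytes.
Total = 12,659,070,600 bytes = 12659.1 MB.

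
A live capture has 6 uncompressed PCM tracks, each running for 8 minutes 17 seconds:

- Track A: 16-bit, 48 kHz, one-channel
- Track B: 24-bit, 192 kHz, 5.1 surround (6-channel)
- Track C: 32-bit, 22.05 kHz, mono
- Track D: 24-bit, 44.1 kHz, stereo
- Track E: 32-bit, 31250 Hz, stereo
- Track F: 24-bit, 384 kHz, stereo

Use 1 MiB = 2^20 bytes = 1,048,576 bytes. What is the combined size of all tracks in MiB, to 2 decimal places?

3061.32 MiB

8 minutes 17 seconds = 497 s.
Track A: 48,000 × 497 × 2 × 1 = 47,712,000 bytes.
Track B: 192,000 × 497 × 3 × 6 = 1,717,632,000 bytes.
Track C: 22,050 × 497 × 4 × 1 = 43,835,400 bytes.
Track D: 44,100 × 497 × 3 × 2 = 131,506,200 bytes.
Track E: 31,250 × 497 × 4 × 2 = 124,250,000 bytes.
Track F: 384,000 × 497 × 3 × 2 = 1,145,088,000 bytes.
Total = 3,210,023,600 bytes = 3061.32 MiB.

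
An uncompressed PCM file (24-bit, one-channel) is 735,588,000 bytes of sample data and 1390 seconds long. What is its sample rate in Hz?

Bytes = sample_rate × seconds × bytes_per_sample × channels.
sample_rate = 735,588,000 / (1,390 × 3 × 1) = 735,588,000 / 4,170 = 176,400 Hz.

176,400 Hz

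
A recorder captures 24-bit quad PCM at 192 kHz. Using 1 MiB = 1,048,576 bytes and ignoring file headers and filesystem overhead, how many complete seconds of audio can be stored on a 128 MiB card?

58 seconds

Uncompressed byte rate = 192,000 × 3 × 4 = 2,304,000 bytes/s.
Capacity = 128 × 1,048,576 = 134,217,728 bytes.
134,217,728 / 2,304,000 ≈ 58.25 s → 58 seconds.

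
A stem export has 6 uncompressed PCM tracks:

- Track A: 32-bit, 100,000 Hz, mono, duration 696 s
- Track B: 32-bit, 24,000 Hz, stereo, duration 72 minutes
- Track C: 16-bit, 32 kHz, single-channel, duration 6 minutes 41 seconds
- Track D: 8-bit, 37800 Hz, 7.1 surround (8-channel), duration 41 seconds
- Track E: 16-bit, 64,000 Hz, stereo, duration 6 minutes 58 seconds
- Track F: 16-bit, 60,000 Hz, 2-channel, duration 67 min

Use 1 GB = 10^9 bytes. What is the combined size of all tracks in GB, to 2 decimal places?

2.22 GB

Track A: 100,000 × 696 × 4 × 1 = 278,400,000 bytes.
Track B: 72 minutes = 4,320 s; 24,000 × 4,320 × 4 × 2 = 829,440,000 bytes.
Track C: 6 minutes 41 seconds = 401 s; 32,000 × 401 × 2 × 1 = 25,664,000 bytes.
Track D: 37,800 × 41 × 1 × 8 = 12,398,400 bytes.
Track E: 6 minutes 58 seconds = 418 s; 64,000 × 418 × 2 × 2 = 107,008,000 bytes.
Track F: 67 min = 4,020 s; 60,000 × 4,020 × 2 × 2 = 964,800,000 bytes.
Total = 2,217,710,400 bytes = 2.22 GB.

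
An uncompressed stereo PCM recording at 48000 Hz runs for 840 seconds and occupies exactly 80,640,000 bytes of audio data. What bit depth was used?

Bytes per sample = 80,640,000 / (48,000 × 840 × 2) = 80,640,000 / 80,640,000 = 1.
Bit depth = 1 × 8 = 8 bits.

8 bits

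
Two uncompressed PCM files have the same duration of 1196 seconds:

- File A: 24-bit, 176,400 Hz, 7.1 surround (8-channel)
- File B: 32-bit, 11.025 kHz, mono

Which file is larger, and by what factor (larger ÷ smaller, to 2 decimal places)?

File A, by a factor of 96.00

File A: 176,400 × 3 × 8 = 4,233,600 bytes/s.
File B: 11,025 × 4 × 1 = 44,100 bytes/s.
File A is larger; ratio = 5,063,385,600 / 52,743,600 = 96.00.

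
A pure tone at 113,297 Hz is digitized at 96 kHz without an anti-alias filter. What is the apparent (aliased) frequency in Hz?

Nyquist = 96,000/2 = 48,000 Hz; 113,297 Hz exceeds it.
Alias = |113,297 − 1×96,000| = |113,297 − 96,000| = 17,297 Hz.

17,297 Hz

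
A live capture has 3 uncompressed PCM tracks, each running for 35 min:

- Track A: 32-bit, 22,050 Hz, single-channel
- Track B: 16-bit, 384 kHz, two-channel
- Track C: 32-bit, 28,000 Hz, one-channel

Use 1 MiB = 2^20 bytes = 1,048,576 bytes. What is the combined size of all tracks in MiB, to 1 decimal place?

3477.1 MiB

35 min = 2,100 s.
Track A: 22,050 × 2,100 × 4 × 1 = 185,220,000 bytes.
Track B: 384,000 × 2,100 × 2 × 2 = 3,225,600,000 bytes.
Track C: 28,000 × 2,100 × 4 × 1 = 235,200,000 bytes.
Total = 3,646,020,000 bytes = 3477.1 MiB.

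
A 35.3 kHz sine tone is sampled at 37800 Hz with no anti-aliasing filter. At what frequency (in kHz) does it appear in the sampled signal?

Nyquist = 37,800/2 = 18,900 Hz; 35,300 Hz exceeds it.
Alias = |35,300 − 1×37,800| = |35,300 − 37,800| = 2,500 Hz = 2.5 kHz.

2.5 kHz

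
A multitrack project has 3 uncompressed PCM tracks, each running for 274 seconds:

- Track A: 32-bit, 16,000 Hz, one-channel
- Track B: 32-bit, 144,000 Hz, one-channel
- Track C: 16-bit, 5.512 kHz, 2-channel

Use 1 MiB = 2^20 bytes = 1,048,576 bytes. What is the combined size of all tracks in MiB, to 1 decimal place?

173.0 MiB

Track A: 16,000 × 274 × 4 × 1 = 17,536,000 bytes.
Track B: 144,000 × 274 × 4 × 1 = 157,824,000 bytes.
Track C: 5,512 × 274 × 2 × 2 = 6,041,152 bytes.
Total = 181,401,152 bytes = 173.0 MiB.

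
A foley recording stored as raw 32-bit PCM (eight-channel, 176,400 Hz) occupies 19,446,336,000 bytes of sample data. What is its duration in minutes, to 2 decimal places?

Byte rate = 176,400 × 4 × 8 = 5,644,800 bytes/s.
Duration = 19,446,336,000 / 5,644,800 = 3,445 s.
3,445 s / 60 = 57.42 minutes.

57.42 minutes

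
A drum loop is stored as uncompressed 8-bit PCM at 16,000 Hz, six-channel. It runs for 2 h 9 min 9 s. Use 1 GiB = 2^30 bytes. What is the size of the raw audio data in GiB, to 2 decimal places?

Duration = 2 h 9 min 9 s = 7,749 s.
Bytes = 16,000 samples/s × 7,749 s × 1 bytes/sample × 6 ch = 743,904,000 bytes.
743,904,000 / 1,073,741,824 = 0.69 GiB.

0.69 GiB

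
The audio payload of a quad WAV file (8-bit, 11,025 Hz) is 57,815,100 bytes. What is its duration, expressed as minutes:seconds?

21:51

Byte rate = 11,025 × 1 × 4 = 44,100 bytes/s.
Duration = 57,815,100 / 44,100 = 1,311 s.
1,311 s = 21:51.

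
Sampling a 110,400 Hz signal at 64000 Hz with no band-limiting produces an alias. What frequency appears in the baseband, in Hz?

17,600 Hz

Nyquist = 64,000/2 = 32,000 Hz; 110,400 Hz exceeds it.
Alias = |110,400 − 2×64,000| = |110,400 − 128,000| = 17,600 Hz.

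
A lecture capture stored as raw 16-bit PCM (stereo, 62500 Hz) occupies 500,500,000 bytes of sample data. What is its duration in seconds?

Byte rate = 62,500 × 2 × 2 = 250,000 bytes/s.
Duration = 500,500,000 / 250,000 = 2,002 s.

2,002 seconds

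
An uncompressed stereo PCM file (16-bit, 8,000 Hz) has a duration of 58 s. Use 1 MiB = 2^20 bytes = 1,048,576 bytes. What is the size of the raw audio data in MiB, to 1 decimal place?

1.8 MiB

Bytes = 8,000 samples/s × 58 s × 2 bytes/sample × 2 ch = 1,856,000 bytes.
1,856,000 / 1,048,576 = 1.8 MiB.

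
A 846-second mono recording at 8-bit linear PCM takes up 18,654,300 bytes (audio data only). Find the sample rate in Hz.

22,050 Hz

Bytes = sample_rate × seconds × bytes_per_sample × channels.
sample_rate = 18,654,300 / (846 × 1 × 1) = 18,654,300 / 846 = 22,050 Hz.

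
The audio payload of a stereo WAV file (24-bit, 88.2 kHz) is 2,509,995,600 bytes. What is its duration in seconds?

Byte rate = 88,200 × 3 × 2 = 529,200 bytes/s.
Duration = 2,509,995,600 / 529,200 = 4,743 s.

4,743 seconds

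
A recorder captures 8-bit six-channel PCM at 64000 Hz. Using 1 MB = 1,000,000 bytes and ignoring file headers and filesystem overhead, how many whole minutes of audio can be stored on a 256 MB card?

Uncompressed byte rate = 64,000 × 1 × 6 = 384,000 bytes/s.
Capacity = 256 × 1,000,000 = 256,000,000 bytes.
256,000,000 / 384,000 ≈ 666.67 s → 11 minutes.

11 minutes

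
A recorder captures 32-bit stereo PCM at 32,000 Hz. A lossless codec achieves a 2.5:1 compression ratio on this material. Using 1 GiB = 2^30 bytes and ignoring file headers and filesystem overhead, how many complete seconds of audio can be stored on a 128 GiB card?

1,342,177 seconds

Uncompressed byte rate = 32,000 × 4 × 2 = 256,000 bytes/s.
After 2.5:1 compression, effective rate ≈ 102400 bytes/s.
Capacity = 128 × 1,073,741,824 = 137,438,953,472 bytes.
137,438,953,472 / effective rate ≈ 1342177.28 s → 1,342,177 seconds.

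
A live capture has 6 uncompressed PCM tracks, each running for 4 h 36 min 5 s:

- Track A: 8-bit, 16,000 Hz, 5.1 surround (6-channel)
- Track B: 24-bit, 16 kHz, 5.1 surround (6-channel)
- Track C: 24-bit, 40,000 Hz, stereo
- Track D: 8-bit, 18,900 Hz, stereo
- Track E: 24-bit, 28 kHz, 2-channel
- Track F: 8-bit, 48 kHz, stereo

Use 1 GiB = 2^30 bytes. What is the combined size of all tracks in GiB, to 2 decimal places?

14.28 GiB

4 h 36 min 5 s = 16,565 s.
Track A: 16,000 × 16,565 × 1 × 6 = 1,590,240,000 bytes.
Track B: 16,000 × 16,565 × 3 × 6 = 4,770,720,000 bytes.
Track C: 40,000 × 16,565 × 3 × 2 = 3,975,600,000 bytes.
Track D: 18,900 × 16,565 × 1 × 2 = 626,157,000 bytes.
Track E: 28,000 × 16,565 × 3 × 2 = 2,782,920,000 bytes.
Track F: 48,000 × 16,565 × 1 × 2 = 1,590,240,000 bytes.
Total = 15,335,877,000 bytes = 14.28 GiB.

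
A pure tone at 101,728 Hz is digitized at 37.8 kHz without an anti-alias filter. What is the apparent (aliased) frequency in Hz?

11,672 Hz

Nyquist = 37,800/2 = 18,900 Hz; 101,728 Hz exceeds it.
Alias = |101,728 − 3×37,800| = |101,728 − 113,400| = 11,672 Hz.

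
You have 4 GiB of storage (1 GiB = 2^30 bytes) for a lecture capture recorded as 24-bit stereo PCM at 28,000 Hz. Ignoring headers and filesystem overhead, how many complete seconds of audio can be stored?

25,565 seconds

Uncompressed byte rate = 28,000 × 3 × 2 = 168,000 bytes/s.
Capacity = 4 × 1,073,741,824 = 4,294,967,296 bytes.
4,294,967,296 / 168,000 ≈ 25565.28 s → 25,565 seconds.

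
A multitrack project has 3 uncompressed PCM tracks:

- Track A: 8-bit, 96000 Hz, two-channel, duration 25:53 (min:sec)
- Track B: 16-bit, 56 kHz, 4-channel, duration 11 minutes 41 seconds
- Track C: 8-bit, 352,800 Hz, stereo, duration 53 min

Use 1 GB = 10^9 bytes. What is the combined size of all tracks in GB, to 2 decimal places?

Track A: 25:53 (min:sec) = 1,553 s; 96,000 × 1,553 × 1 × 2 = 298,176,000 bytes.
Track B: 11 minutes 41 seconds = 701 s; 56,000 × 701 × 2 × 4 = 314,048,000 bytes.
Track C: 53 min = 3,180 s; 352,800 × 3,180 × 1 × 2 = 2,243,808,000 bytes.
Total = 2,856,032,000 bytes = 2.86 GB.

2.86 GB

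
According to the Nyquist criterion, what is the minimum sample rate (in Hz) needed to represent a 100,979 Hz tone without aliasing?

Minimum sample rate = 2 × 100,979 Hz = 201,958 Hz.

201,958 Hz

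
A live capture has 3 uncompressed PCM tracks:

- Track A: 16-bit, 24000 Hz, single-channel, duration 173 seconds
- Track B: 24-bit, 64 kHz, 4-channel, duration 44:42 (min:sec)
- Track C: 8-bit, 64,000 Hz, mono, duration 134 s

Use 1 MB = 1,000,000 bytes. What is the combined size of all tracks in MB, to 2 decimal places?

Track A: 24,000 × 173 × 2 × 1 = 8,304,000 bytes.
Track B: 44:42 (min:sec) = 2,682 s; 64,000 × 2,682 × 3 × 4 = 2,059,776,000 bytes.
Track C: 64,000 × 134 × 1 × 1 = 8,576,000 bytes.
Total = 2,076,656,000 bytes = 2076.66 MB.

2076.66 MB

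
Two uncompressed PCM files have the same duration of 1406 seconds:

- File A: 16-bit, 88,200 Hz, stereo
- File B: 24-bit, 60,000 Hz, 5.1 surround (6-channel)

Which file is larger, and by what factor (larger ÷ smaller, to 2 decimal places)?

File A: 88,200 × 2 × 2 = 352,800 bytes/s.
File B: 60,000 × 3 × 6 = 1,080,000 bytes/s.
File B is larger; ratio = 1,518,480,000 / 496,036,800 = 3.06.

File B, by a factor of 3.06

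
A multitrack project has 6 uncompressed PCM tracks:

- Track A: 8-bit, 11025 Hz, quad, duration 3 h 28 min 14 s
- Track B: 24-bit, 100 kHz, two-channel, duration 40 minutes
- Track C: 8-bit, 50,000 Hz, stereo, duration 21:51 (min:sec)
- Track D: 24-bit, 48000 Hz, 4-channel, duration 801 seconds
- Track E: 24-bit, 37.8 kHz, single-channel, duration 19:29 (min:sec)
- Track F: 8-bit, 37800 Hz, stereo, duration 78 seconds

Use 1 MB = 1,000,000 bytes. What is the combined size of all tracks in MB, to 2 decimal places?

2721.92 MB

Track A: 3 h 28 min 14 s = 12,494 s; 11,025 × 12,494 × 1 × 4 = 550,985,400 bytes.
Track B: 40 minutes = 2,400 s; 100,000 × 2,400 × 3 × 2 = 1,440,000,000 bytes.
Track C: 21:51 (min:sec) = 1,311 s; 50,000 × 1,311 × 1 × 2 = 131,100,000 bytes.
Track D: 48,000 × 801 × 3 × 4 = 461,376,000 bytes.
Track E: 19:29 (min:sec) = 1,169 s; 37,800 × 1,169 × 3 × 1 = 132,564,600 bytes.
Track F: 37,800 × 78 × 1 × 2 = 5,896,800 bytes.
Total = 2,721,922,800 bytes = 2721.92 MB.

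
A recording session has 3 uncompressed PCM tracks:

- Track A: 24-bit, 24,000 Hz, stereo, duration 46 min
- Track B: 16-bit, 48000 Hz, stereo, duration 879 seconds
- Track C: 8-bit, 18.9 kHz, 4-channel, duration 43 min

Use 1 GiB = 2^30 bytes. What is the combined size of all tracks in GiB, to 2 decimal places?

0.71 GiB

Track A: 46 min = 2,760 s; 24,000 × 2,760 × 3 × 2 = 397,440,000 bytes.
Track B: 48,000 × 879 × 2 × 2 = 168,768,000 bytes.
Track C: 43 min = 2,580 s; 18,900 × 2,580 × 1 × 4 = 195,048,000 bytes.
Total = 761,256,000 bytes = 0.71 GiB.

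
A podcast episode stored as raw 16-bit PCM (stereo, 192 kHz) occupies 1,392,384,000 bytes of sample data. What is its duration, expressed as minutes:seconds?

30:13

Byte rate = 192,000 × 2 × 2 = 768,000 bytes/s.
Duration = 1,392,384,000 / 768,000 = 1,813 s.
1,813 s = 30:13.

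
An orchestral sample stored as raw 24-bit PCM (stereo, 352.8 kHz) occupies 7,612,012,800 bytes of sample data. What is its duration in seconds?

Byte rate = 352,800 × 3 × 2 = 2,116,800 bytes/s.
Duration = 7,612,012,800 / 2,116,800 = 3,596 s.

3,596 seconds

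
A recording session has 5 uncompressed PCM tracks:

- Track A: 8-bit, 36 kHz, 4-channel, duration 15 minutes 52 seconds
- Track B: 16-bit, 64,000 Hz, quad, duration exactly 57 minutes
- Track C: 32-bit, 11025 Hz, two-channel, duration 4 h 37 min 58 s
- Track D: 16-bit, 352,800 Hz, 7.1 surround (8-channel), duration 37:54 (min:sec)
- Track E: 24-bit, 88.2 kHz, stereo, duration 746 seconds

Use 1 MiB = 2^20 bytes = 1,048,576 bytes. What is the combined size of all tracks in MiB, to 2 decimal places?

15821.63 MiB

Track A: 15 minutes 52 seconds = 952 s; 36,000 × 952 × 1 × 4 = 137,088,000 bytes.
Track B: exactly 57 minutes = 3,420 s; 64,000 × 3,420 × 2 × 4 = 1,751,040,000 bytes.
Track C: 4 h 37 min 58 s = 16,678 s; 11,025 × 16,678 × 4 × 2 = 1,470,999,600 bytes.
Track D: 37:54 (min:sec) = 2,274 s; 352,800 × 2,274 × 2 × 8 = 12,836,275,200 bytes.
Track E: 88,200 × 746 × 3 × 2 = 394,783,200 bytes.
Total = 16,590,186,000 bytes = 15821.63 MiB.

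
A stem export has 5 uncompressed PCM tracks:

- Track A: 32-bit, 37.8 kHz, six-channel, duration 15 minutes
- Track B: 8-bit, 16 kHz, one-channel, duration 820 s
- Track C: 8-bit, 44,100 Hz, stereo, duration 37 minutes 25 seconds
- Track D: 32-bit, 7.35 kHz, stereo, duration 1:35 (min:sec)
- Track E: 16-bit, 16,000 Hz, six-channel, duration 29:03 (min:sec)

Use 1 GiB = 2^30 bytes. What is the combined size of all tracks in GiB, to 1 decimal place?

Track A: 15 minutes = 900 s; 37,800 × 900 × 4 × 6 = 816,480,000 bytes.
Track B: 16,000 × 820 × 1 × 1 = 13,120,000 bytes.
Track C: 37 minutes 25 seconds = 2,245 s; 44,100 × 2,245 × 1 × 2 = 198,009,000 bytes.
Track D: 1:35 (min:sec) = 95 s; 7,350 × 95 × 4 × 2 = 5,586,000 bytes.
Track E: 29:03 (min:sec) = 1,743 s; 16,000 × 1,743 × 2 × 6 = 334,656,000 bytes.
Total = 1,367,851,000 bytes = 1.3 GiB.

1.3 GiB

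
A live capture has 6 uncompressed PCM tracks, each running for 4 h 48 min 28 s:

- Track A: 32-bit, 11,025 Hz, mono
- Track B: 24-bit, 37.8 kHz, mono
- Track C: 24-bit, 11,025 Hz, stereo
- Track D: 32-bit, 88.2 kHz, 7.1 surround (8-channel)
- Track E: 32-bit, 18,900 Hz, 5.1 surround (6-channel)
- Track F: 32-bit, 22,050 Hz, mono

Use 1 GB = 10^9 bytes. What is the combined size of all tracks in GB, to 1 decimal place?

4 h 48 min 28 s = 17,308 s.
Track A: 11,025 × 17,308 × 4 × 1 = 763,282,800 bytes.
Track B: 37,800 × 17,308 × 3 × 1 = 1,962,727,200 bytes.
Track C: 11,025 × 17,308 × 3 × 2 = 1,144,924,200 bytes.
Track D: 88,200 × 17,308 × 4 × 8 = 48,850,099,200 bytes.
Track E: 18,900 × 17,308 × 4 × 6 = 7,850,908,800 bytes.
Track F: 22,050 × 17,308 × 4 × 1 = 1,526,565,600 bytes.
Total = 62,098,507,800 bytes = 62.1 GB.

62.1 GB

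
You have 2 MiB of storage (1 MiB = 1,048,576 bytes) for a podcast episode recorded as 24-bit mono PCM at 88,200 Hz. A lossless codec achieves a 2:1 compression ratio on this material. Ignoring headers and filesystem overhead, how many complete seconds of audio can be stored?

Uncompressed byte rate = 88,200 × 3 × 1 = 264,600 bytes/s.
After 2:1 compression, effective rate ≈ 132300 bytes/s.
Capacity = 2 × 1,048,576 = 2,097,152 bytes.
2,097,152 / effective rate ≈ 15.85 s → 15 seconds.

15 seconds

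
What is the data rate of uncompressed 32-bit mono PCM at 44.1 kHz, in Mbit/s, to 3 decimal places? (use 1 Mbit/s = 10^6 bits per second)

1.411 Mbit/s

Bit rate = 44,100 × 32 × 1 = 1,411,200 bits/s.
= 1.411 Mbit/s.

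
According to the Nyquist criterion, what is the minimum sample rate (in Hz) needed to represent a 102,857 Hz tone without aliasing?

205,714 Hz

Minimum sample rate = 2 × 102,857 Hz = 205,714 Hz.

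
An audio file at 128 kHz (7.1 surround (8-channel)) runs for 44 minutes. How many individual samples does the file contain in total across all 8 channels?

44 minutes = 2,640 s.
128,000 × 2,640 s × 8 ch = 2,703,360,000 samples.

2,703,360,000 samples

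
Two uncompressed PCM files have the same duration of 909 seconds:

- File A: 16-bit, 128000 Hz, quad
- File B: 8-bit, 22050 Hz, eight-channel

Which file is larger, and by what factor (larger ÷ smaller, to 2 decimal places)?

File A: 128,000 × 2 × 4 = 1,024,000 bytes/s.
File B: 22,050 × 1 × 8 = 176,400 bytes/s.
File A is larger; ratio = 930,816,000 / 160,347,600 = 5.80.

File A, by a factor of 5.80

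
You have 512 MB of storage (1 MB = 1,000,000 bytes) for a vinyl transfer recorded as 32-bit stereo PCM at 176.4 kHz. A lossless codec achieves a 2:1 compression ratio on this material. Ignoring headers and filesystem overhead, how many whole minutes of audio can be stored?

12 minutes

Uncompressed byte rate = 176,400 × 4 × 2 = 1,411,200 bytes/s.
After 2:1 compression, effective rate ≈ 705600 bytes/s.
Capacity = 512 × 1,000,000 = 512,000,000 bytes.
512,000,000 / effective rate ≈ 725.62 s → 12 minutes.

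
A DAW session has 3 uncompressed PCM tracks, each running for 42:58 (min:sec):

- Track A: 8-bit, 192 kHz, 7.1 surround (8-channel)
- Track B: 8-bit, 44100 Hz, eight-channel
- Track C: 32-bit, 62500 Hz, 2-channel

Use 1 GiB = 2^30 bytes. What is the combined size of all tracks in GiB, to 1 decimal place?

42:58 (min:sec) = 2,578 s.
Track A: 192,000 × 2,578 × 1 × 8 = 3,959,808,000 bytes.
Track B: 44,100 × 2,578 × 1 × 8 = 909,518,400 bytes.
Track C: 62,500 × 2,578 × 4 × 2 = 1,289,000,000 bytes.
Total = 6,158,326,400 bytes = 5.7 GiB.

5.7 GiB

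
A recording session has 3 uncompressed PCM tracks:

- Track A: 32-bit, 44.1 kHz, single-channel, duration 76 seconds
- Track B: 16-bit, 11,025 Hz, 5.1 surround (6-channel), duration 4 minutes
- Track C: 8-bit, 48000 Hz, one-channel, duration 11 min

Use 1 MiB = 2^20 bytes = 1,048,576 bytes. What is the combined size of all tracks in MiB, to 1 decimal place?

Track A: 44,100 × 76 × 4 × 1 = 13,406,400 bytes.
Track B: 4 minutes = 240 s; 11,025 × 240 × 2 × 6 = 31,752,000 bytes.
Track C: 11 min = 660 s; 48,000 × 660 × 1 × 1 = 31,680,000 bytes.
Total = 76,838,400 bytes = 73.3 MiB.

73.3 MiB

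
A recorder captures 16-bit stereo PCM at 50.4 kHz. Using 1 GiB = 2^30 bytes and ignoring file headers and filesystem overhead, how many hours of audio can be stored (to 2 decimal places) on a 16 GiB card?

Uncompressed byte rate = 50,400 × 2 × 2 = 201,600 bytes/s.
Capacity = 16 × 1,073,741,824 = 17,179,869,184 bytes.
17,179,869,184 / 201,600 ≈ 85217.61 s → 23.67 hours.

23.67 hours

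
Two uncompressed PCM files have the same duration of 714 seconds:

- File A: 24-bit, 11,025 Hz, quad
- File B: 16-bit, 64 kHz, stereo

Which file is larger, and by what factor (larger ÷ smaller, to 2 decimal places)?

File B, by a factor of 1.93

File A: 11,025 × 3 × 4 = 132,300 bytes/s.
File B: 64,000 × 2 × 2 = 256,000 bytes/s.
File B is larger; ratio = 182,784,000 / 94,462,200 = 1.93.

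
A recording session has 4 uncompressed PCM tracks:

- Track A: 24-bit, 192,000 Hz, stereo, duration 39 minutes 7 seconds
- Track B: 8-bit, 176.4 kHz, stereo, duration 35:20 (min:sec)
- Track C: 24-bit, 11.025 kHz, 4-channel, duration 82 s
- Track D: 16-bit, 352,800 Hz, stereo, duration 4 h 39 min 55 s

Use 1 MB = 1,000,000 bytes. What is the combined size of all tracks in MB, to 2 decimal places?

27163.63 MB

Track A: 39 minutes 7 seconds = 2,347 s; 192,000 × 2,347 × 3 × 2 = 2,703,744,000 bytes.
Track B: 35:20 (min:sec) = 2,120 s; 176,400 × 2,120 × 1 × 2 = 747,936,000 bytes.
Track C: 11,025 × 82 × 3 × 4 = 10,848,600 bytes.
Track D: 4 h 39 min 55 s = 16,795 s; 352,800 × 16,795 × 2 × 2 = 23,701,104,000 bytes.
Total = 27,163,632,600 bytes = 27163.63 MB.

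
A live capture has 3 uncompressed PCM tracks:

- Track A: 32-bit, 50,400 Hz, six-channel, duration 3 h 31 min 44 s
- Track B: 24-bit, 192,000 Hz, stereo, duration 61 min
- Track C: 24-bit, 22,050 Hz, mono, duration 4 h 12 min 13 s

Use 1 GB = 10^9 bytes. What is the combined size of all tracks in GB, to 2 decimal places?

20.58 GB

Track A: 3 h 31 min 44 s = 12,704 s; 50,400 × 12,704 × 4 × 6 = 15,366,758,400 bytes.
Track B: 61 min = 3,660 s; 192,000 × 3,660 × 3 × 2 = 4,216,320,000 bytes.
Track C: 4 h 12 min 13 s = 15,133 s; 22,050 × 15,133 × 3 × 1 = 1,001,047,950 bytes.
Total = 20,584,126,350 bytes = 20.58 GB.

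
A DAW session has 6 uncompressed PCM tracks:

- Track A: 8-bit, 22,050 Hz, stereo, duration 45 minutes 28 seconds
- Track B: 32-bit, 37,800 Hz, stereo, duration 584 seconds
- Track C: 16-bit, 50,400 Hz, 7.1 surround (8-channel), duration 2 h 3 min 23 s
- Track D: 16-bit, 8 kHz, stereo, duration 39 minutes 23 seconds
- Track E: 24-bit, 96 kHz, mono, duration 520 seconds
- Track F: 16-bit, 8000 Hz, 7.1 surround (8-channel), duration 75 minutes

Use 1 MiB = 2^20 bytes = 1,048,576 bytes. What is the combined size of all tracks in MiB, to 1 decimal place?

6740.6 MiB

Track A: 45 minutes 28 seconds = 2,728 s; 22,050 × 2,728 × 1 × 2 = 120,304,800 bytes.
Track B: 37,800 × 584 × 4 × 2 = 176,601,600 bytes.
Track C: 2 h 3 min 23 s = 7,403 s; 50,400 × 7,403 × 2 × 8 = 5,969,779,200 bytes.
Track D: 39 minutes 23 seconds = 2,363 s; 8,000 × 2,363 × 2 × 2 = 75,616,000 bytes.
Track E: 96,000 × 520 × 3 × 1 = 149,760,000 bytes.
Track F: 75 minutes = 4,500 s; 8,000 × 4,500 × 2 × 8 = 576,000,000 bytes.
Total = 7,068,061,600 bytes = 6740.6 MiB.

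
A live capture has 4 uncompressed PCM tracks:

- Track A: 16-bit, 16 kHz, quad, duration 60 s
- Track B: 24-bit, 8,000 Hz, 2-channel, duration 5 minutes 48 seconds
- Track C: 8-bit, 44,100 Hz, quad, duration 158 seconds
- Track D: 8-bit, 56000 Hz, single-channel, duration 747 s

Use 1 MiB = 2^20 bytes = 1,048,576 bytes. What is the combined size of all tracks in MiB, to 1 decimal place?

89.7 MiB

Track A: 16,000 × 60 × 2 × 4 = 7,680,000 bytes.
Track B: 5 minutes 48 seconds = 348 s; 8,000 × 348 × 3 × 2 = 16,704,000 bytes.
Track C: 44,100 × 158 × 1 × 4 = 27,871,200 bytes.
Track D: 56,000 × 747 × 1 × 1 = 41,832,000 bytes.
Total = 94,087,200 bytes = 89.7 MiB.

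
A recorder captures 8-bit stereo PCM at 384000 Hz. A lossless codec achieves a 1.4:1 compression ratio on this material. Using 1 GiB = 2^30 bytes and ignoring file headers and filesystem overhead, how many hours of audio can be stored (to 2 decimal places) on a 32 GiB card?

Uncompressed byte rate = 384,000 × 1 × 2 = 768,000 bytes/s.
After 1.4:1 compression, effective rate ≈ 548571.43 bytes/s.
Capacity = 32 × 1,073,741,824 = 34,359,738,368 bytes.
34,359,738,368 / effective rate ≈ 62634.94 s → 17.40 hours.

17.40 hours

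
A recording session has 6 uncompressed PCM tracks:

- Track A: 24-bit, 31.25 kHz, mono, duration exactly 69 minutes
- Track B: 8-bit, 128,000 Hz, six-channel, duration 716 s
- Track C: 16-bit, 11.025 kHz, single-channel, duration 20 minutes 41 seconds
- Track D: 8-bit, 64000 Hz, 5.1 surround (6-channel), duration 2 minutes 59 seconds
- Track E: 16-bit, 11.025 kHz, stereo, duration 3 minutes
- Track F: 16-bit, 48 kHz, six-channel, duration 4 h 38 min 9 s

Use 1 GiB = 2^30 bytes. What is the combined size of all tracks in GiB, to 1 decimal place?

Track A: exactly 69 minutes = 4,140 s; 31,250 × 4,140 × 3 × 1 = 388,125,000 bytes.
Track B: 128,000 × 716 × 1 × 6 = 549,888,000 bytes.
Track C: 20 minutes 41 seconds = 1,241 s; 11,025 × 1,241 × 2 × 1 = 27,364,050 bytes.
Track D: 2 minutes 59 seconds = 179 s; 64,000 × 179 × 1 × 6 = 68,736,000 bytes.
Track E: 3 minutes = 180 s; 11,025 × 180 × 2 × 2 = 7,938,000 bytes.
Track F: 4 h 38 min 9 s = 16,689 s; 48,000 × 16,689 × 2 × 6 = 9,612,864,000 bytes.
Total = 10,654,915,050 bytes = 9.9 GiB.

9.9 GiB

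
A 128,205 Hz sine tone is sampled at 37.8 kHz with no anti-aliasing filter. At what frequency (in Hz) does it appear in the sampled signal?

14,805 Hz

Nyquist = 37,800/2 = 18,900 Hz; 128,205 Hz exceeds it.
Alias = |128,205 − 3×37,800| = |128,205 − 113,400| = 14,805 Hz.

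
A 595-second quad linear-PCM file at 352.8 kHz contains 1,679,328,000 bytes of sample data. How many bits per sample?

16 bits

Bytes per sample = 1,679,328,000 / (352,800 × 595 × 4) = 1,679,328,000 / 839,664,000 = 2.
Bit depth = 2 × 8 = 16 bits.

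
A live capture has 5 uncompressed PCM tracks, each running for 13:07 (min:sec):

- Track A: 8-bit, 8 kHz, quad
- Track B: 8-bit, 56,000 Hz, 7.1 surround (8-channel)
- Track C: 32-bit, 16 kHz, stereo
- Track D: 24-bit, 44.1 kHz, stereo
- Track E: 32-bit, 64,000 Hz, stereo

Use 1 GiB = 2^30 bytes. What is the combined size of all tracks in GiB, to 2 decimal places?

13:07 (min:sec) = 787 s.
Track A: 8,000 × 787 × 1 × 4 = 25,184,000 bytes.
Track B: 56,000 × 787 × 1 × 8 = 352,576,000 bytes.
Track C: 16,000 × 787 × 4 × 2 = 100,736,000 bytes.
Track D: 44,100 × 787 × 3 × 2 = 208,240,200 bytes.
Track E: 64,000 × 787 × 4 × 2 = 402,944,000 bytes.
Total = 1,089,680,200 bytes = 1.01 GiB.

1.01 GiB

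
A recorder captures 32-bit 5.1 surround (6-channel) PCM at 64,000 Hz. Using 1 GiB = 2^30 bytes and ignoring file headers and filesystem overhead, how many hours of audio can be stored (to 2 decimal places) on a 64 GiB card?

12.43 hours

Uncompressed byte rate = 64,000 × 4 × 6 = 1,536,000 bytes/s.
Capacity = 64 × 1,073,741,824 = 68,719,476,736 bytes.
68,719,476,736 / 1,536,000 ≈ 44739.24 s → 12.43 hours.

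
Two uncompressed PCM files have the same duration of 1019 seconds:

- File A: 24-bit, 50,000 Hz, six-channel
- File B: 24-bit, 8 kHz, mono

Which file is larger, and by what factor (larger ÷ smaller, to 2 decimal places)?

File A, by a factor of 37.50

File A: 50,000 × 3 × 6 = 900,000 bytes/s.
File B: 8,000 × 3 × 1 = 24,000 bytes/s.
File A is larger; ratio = 917,100,000 / 24,456,000 = 37.50.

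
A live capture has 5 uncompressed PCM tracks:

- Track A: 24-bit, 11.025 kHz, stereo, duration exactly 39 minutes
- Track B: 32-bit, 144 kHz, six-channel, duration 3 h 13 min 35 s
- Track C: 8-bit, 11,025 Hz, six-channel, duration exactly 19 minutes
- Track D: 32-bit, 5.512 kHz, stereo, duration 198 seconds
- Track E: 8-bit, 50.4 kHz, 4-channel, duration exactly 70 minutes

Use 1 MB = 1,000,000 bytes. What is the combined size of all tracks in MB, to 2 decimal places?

41227.09 MB

Track A: exactly 39 minutes = 2,340 s; 11,025 × 2,340 × 3 × 2 = 154,791,000 bytes.
Track B: 3 h 13 min 35 s = 11,615 s; 144,000 × 11,615 × 4 × 6 = 40,141,440,000 bytes.
Track C: exactly 19 minutes = 1,140 s; 11,025 × 1,140 × 1 × 6 = 75,411,000 bytes.
Track D: 5,512 × 198 × 4 × 2 = 8,731,008 bytes.
Track E: exactly 70 minutes = 4,200 s; 50,400 × 4,200 × 1 × 4 = 846,720,000 bytes.
Total = 41,227,093,008 bytes = 41227.09 MB.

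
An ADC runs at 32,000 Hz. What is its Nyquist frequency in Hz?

Nyquist frequency = sample rate / 2 = 32,000 / 2 = 16,000 Hz.

16,000 Hz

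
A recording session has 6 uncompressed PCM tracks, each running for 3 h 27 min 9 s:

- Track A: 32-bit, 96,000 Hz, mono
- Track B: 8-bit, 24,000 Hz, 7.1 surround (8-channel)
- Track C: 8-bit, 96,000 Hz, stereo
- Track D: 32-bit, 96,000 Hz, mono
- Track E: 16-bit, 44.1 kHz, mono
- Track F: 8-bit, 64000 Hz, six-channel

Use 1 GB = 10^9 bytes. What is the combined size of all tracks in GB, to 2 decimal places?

3 h 27 min 9 s = 12,429 s.
Track A: 96,000 × 12,429 × 4 × 1 = 4,772,736,000 bytes.
Track B: 24,000 × 12,429 × 1 × 8 = 2,386,368,000 bytes.
Track C: 96,000 × 12,429 × 1 × 2 = 2,386,368,000 bytes.
Track D: 96,000 × 12,429 × 4 × 1 = 4,772,736,000 bytes.
Track E: 44,100 × 12,429 × 2 × 1 = 1,096,237,800 bytes.
Track F: 64,000 × 12,429 × 1 × 6 = 4,772,736,000 bytes.
Total = 20,187,181,800 bytes = 20.19 GB.

20.19 GB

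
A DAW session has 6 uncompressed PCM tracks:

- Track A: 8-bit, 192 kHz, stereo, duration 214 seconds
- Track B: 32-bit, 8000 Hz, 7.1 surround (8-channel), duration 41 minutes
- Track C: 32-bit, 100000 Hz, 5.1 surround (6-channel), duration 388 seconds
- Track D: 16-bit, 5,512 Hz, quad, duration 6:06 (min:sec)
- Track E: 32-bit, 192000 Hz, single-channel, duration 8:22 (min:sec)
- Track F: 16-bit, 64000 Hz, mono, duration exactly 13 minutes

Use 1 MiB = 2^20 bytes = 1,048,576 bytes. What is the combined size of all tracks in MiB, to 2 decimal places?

2045.30 MiB

Track A: 192,000 × 214 × 1 × 2 = 82,176,000 bytes.
Track B: 41 minutes = 2,460 s; 8,000 × 2,460 × 4 × 8 = 629,760,000 bytes.
Track C: 100,000 × 388 × 4 × 6 = 931,200,000 bytes.
Track D: 6:06 (min:sec) = 366 s; 5,512 × 366 × 2 × 4 = 16,139,136 bytes.
Track E: 8:22 (min:sec) = 502 s; 192,000 × 502 × 4 × 1 = 385,536,000 bytes.
Track F: exactly 13 minutes = 780 s; 64,000 × 780 × 2 × 1 = 99,840,000 bytes.
Total = 2,144,651,136 bytes = 2045.30 MiB.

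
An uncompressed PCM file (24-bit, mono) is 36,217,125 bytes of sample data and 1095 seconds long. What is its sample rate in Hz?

Bytes = sample_rate × seconds × bytes_per_sample × channels.
sample_rate = 36,217,125 / (1,095 × 3 × 1) = 36,217,125 / 3,285 = 11,025 Hz.

11,025 Hz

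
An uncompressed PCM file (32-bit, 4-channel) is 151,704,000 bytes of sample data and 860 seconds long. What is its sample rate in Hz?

Bytes = sample_rate × seconds × bytes_per_sample × channels.
sample_rate = 151,704,000 / (860 × 4 × 4) = 151,704,000 / 13,760 = 11,025 Hz.

11,025 Hz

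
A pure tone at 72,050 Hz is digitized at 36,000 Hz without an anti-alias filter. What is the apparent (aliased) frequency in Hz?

Nyquist = 36,000/2 = 18,000 Hz; 72,050 Hz exceeds it.
Alias = |72,050 − 2×36,000| = |72,050 − 72,000| = 50 Hz.

50 Hz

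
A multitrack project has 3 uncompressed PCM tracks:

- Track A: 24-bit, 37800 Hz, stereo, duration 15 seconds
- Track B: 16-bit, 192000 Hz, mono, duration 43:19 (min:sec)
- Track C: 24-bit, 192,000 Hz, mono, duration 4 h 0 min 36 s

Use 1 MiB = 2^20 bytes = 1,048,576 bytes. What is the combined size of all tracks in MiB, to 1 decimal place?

Track A: 37,800 × 15 × 3 × 2 = 3,402,000 bytes.
Track B: 43:19 (min:sec) = 2,599 s; 192,000 × 2,599 × 2 × 1 = 998,016,000 bytes.
Track C: 4 h 0 min 36 s = 14,436 s; 192,000 × 14,436 × 3 × 1 = 8,315,136,000 bytes.
Total = 9,316,554,000 bytes = 8885.0 MiB.

8885.0 MiB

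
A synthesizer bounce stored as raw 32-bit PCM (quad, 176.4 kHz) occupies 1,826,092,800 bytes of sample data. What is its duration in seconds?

Byte rate = 176,400 × 4 × 4 = 2,822,400 bytes/s.
Duration = 1,826,092,800 / 2,822,400 = 647 s.

647 seconds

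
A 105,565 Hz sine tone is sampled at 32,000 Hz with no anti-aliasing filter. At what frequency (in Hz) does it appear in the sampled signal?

9,565 Hz

Nyquist = 32,000/2 = 16,000 Hz; 105,565 Hz exceeds it.
Alias = |105,565 − 3×32,000| = |105,565 − 96,000| = 9,565 Hz.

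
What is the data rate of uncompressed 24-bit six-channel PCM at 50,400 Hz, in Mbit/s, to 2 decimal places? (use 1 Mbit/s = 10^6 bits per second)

Bit rate = 50,400 × 24 × 6 = 7,257,600 bits/s.
= 7.26 Mbit/s.

7.26 Mbit/s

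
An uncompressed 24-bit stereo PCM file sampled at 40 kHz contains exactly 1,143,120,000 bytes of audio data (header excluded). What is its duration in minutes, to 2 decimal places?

Byte rate = 40,000 × 3 × 2 = 240,000 bytes/s.
Duration = 1,143,120,000 / 240,000 = 4,763 s.
4,763 s / 60 = 79.38 minutes.

79.38 minutes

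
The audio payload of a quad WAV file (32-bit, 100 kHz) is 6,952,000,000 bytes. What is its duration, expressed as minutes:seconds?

72:25

Byte rate = 100,000 × 4 × 4 = 1,600,000 bytes/s.
Duration = 6,952,000,000 / 1,600,000 = 4,345 s.
4,345 s = 72:25.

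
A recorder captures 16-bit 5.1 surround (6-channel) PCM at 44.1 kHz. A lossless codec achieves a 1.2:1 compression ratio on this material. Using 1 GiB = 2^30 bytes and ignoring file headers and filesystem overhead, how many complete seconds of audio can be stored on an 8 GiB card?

19,478 seconds

Uncompressed byte rate = 44,100 × 2 × 6 = 529,200 bytes/s.
After 1.2:1 compression, effective rate ≈ 441000 bytes/s.
Capacity = 8 × 1,073,741,824 = 8,589,934,592 bytes.
8,589,934,592 / effective rate ≈ 19478.31 s → 19,478 seconds.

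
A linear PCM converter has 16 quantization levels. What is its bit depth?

log2(16) = 4.

4 bits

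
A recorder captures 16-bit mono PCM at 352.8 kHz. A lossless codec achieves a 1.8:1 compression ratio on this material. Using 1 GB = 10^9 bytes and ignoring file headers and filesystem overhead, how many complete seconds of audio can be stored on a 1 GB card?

Uncompressed byte rate = 352,800 × 2 × 1 = 705,600 bytes/s.
After 1.8:1 compression, effective rate ≈ 392000 bytes/s.
Capacity = 1 × 1,000,000,000 = 1,000,000,000 bytes.
1,000,000,000 / effective rate ≈ 2551.02 s → 2,551 seconds.

2,551 seconds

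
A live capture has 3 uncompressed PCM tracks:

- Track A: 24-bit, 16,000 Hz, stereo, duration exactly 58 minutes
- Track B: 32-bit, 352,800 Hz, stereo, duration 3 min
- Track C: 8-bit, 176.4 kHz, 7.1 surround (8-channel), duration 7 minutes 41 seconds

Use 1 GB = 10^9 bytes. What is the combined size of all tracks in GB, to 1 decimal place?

1.5 GB

Track A: exactly 58 minutes = 3,480 s; 16,000 × 3,480 × 3 × 2 = 334,080,000 bytes.
Track B: 3 min = 180 s; 352,800 × 180 × 4 × 2 = 508,032,000 bytes.
Track C: 7 minutes 41 seconds = 461 s; 176,400 × 461 × 1 × 8 = 650,563,200 bytes.
Total = 1,492,675,200 bytes = 1.5 GB.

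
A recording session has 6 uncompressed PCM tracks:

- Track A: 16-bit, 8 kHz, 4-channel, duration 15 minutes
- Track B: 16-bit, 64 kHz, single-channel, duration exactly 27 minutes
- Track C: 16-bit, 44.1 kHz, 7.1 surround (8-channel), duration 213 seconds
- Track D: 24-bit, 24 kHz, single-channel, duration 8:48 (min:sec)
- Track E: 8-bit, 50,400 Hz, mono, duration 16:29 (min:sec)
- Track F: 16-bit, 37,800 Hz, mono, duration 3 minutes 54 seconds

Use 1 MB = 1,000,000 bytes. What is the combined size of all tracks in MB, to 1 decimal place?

520.8 MB

Track A: 15 minutes = 900 s; 8,000 × 900 × 2 × 4 = 57,600,000 bytes.
Track B: exactly 27 minutes = 1,620 s; 64,000 × 1,620 × 2 × 1 = 207,360,000 bytes.
Track C: 44,100 × 213 × 2 × 8 = 150,292,800 bytes.
Track D: 8:48 (min:sec) = 528 s; 24,000 × 528 × 3 × 1 = 38,016,000 bytes.
Track E: 16:29 (min:sec) = 989 s; 50,400 × 989 × 1 × 1 = 49,845,600 bytes.
Track F: 3 minutes 54 seconds = 234 s; 37,800 × 234 × 2 × 1 = 17,690,400 bytes.
Total = 520,804,800 bytes = 520.8 MB.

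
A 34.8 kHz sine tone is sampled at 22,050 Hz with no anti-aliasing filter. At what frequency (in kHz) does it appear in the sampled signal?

Nyquist = 22,050/2 = 11,025 Hz; 34,800 Hz exceeds it.
Alias = |34,800 − 2×22,050| = |34,800 − 44,100| = 9,300 Hz = 9.3 kHz.

9.3 kHz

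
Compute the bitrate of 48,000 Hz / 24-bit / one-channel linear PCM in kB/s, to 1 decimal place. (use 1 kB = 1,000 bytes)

Bit rate = 48,000 × 24 × 1 = 1,152,000 bits/s.
1,152,000 / 8 = 144,000 B/s = 144.0 kB/s.

144.0 kB/s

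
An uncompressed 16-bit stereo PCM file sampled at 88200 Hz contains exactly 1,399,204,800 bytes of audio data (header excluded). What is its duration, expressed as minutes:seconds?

Byte rate = 88,200 × 2 × 2 = 352,800 bytes/s.
Duration = 1,399,204,800 / 352,800 = 3,966 s.
3,966 s = 66:06.

66:06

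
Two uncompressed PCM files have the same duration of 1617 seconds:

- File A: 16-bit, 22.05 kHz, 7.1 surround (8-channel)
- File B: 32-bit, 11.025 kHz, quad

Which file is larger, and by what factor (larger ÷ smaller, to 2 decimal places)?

File A, by a factor of 2.00

File A: 22,050 × 2 × 8 = 352,800 bytes/s.
File B: 11,025 × 4 × 4 = 176,400 bytes/s.
File A is larger; ratio = 570,477,600 / 285,238,800 = 2.00.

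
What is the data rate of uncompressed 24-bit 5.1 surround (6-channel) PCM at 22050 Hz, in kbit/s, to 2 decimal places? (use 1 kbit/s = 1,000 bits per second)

Bit rate = 22,050 × 24 × 6 = 3,175,200 bits/s.
= 3175.20 kbit/s.

3175.20 kbit/s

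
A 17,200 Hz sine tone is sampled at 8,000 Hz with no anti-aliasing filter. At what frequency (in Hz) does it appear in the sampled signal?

1,200 Hz

Nyquist = 8,000/2 = 4,000 Hz; 17,200 Hz exceeds it.
Alias = |17,200 − 2×8,000| = |17,200 − 16,000| = 1,200 Hz.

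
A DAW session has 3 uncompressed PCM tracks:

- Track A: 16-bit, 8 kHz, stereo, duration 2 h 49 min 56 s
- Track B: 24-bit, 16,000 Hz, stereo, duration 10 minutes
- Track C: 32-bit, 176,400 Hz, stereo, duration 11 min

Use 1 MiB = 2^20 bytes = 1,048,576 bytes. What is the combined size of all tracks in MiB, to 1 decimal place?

1254.3 MiB

Track A: 2 h 49 min 56 s = 10,196 s; 8,000 × 10,196 × 2 × 2 = 326,272,000 bytes.
Track B: 10 minutes = 600 s; 16,000 × 600 × 3 × 2 = 57,600,000 bytes.
Track C: 11 min = 660 s; 176,400 × 660 × 4 × 2 = 931,392,000 bytes.
Total = 1,315,264,000 bytes = 1254.3 MiB.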